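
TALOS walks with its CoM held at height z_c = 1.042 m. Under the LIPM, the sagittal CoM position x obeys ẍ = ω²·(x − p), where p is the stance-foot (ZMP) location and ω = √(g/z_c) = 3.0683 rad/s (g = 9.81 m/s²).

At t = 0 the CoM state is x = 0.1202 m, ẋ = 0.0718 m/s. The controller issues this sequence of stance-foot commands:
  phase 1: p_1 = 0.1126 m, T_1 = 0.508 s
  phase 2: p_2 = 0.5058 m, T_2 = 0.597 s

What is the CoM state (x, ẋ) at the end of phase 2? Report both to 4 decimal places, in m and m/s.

phase 1: p=0.1126, T=0.508, ωT=1.558696, cosh=2.481516, sinh=2.271106; start (x,ẋ)=(0.120200, 0.071800) → end (x,ẋ)=(0.184605, 0.231133)
phase 2: p=0.5058, T=0.597, ωT=1.831775, cosh=3.202546, sinh=3.042417; start (x,ẋ)=(0.184605, 0.231133) → end (x,ẋ)=(-0.293659, -2.258159)

x = -0.2937, ẋ = -2.2582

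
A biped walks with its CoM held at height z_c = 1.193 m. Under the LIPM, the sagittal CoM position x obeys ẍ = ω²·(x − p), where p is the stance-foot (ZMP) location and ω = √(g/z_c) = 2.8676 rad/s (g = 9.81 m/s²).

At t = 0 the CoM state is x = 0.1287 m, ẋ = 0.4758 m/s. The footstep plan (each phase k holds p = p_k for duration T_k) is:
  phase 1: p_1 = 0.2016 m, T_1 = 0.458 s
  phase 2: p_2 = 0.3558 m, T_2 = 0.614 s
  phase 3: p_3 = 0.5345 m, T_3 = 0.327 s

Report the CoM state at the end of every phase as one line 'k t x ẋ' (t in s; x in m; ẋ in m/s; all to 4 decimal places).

phase 1: p=0.2016, T=0.458, ωT=1.313361, cosh=1.993783, sinh=1.724868; start (x,ẋ)=(0.128700, 0.475800) → end (x,ẋ)=(0.342448, 0.588062)
phase 2: p=0.3558, T=0.614, ωT=1.760706, cosh=2.994234, sinh=2.822311; start (x,ẋ)=(0.342448, 0.588062) → end (x,ẋ)=(0.894595, 1.652733)
phase 3: p=0.5345, T=0.327, ωT=0.937705, cosh=1.472819, sinh=1.081294; start (x,ẋ)=(0.894595, 1.652733) → end (x,ẋ)=(1.688056, 3.550730)

1 0.4580 0.3424 0.5881
2 1.0720 0.8946 1.6527
3 1.3990 1.6881 3.5507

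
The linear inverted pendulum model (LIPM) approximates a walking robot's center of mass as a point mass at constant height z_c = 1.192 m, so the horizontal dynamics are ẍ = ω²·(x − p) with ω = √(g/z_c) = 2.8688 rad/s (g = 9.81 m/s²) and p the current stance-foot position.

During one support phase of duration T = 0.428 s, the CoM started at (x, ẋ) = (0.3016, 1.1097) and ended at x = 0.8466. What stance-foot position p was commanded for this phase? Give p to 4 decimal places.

p = 0.3703

ωT = 2.8688·0.428 = 1.227846; cosh(ωT) = 1.853396, sinh(ωT) = 1.560473
x(T) = p + (x₀−p)·cosh(ωT) + (ẋ₀/ω)·sinh(ωT) ⇒ p·(1 − cosh) = x(T) − x₀·cosh − (ẋ₀/ω)·sinh
numerator   = 0.8466 − (0.3016)·1.853396 − (1.1097/2.8688)·1.560473 = -0.316002
denominator = 1 − 1.853396 = -0.853396
p = -0.316002 / -0.853396 = 0.3703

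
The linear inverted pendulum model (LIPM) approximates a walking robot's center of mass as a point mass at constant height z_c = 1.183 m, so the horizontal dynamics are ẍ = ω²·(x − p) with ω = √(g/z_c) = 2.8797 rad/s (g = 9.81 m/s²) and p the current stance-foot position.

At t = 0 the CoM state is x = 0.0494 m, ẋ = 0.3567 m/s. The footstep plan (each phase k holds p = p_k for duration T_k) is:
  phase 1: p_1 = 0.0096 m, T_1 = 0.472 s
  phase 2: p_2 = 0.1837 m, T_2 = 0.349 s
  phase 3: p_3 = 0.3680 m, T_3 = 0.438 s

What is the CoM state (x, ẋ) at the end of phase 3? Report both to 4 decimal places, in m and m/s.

phase 1: p=0.0096, T=0.472, ωT=1.359218, cosh=2.075005, sinh=1.818144; start (x,ẋ)=(0.049400, 0.356700) → end (x,ẋ)=(0.317393, 0.948536)
phase 2: p=0.1837, T=0.349, ωT=1.005015, cosh=1.548994, sinh=1.182955; start (x,ẋ)=(0.317393, 0.948536) → end (x,ẋ)=(0.780440, 1.924710)
phase 3: p=0.3680, T=0.438, ωT=1.261309, cosh=1.906660, sinh=1.623377; start (x,ẋ)=(0.780440, 1.924710) → end (x,ẋ)=(2.239403, 5.597860)

x = 2.2394, ẋ = 5.5979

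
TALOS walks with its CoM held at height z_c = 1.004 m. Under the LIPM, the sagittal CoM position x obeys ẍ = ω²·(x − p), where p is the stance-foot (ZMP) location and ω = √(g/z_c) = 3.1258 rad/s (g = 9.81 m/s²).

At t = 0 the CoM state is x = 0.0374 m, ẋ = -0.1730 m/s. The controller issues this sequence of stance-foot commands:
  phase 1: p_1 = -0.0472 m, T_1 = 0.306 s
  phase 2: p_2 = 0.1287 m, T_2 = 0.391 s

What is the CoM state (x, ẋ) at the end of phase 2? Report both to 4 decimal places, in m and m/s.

phase 1: p=-0.0472, T=0.306, ωT=0.956495, cosh=1.493398, sinh=1.109160; start (x,ẋ)=(0.037400, -0.173000) → end (x,ẋ)=(0.017754, 0.034952)
phase 2: p=0.1287, T=0.391, ωT=1.222188, cosh=1.844596, sinh=1.550011; start (x,ẋ)=(0.017754, 0.034952) → end (x,ẋ)=(-0.058619, -0.473064)

x = -0.0586, ẋ = -0.4731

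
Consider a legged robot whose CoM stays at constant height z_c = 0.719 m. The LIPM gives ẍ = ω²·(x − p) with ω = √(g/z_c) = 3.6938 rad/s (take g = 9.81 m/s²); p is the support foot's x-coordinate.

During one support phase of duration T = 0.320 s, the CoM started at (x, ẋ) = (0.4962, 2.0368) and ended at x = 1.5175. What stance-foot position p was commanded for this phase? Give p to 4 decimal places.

ωT = 3.6938·0.320 = 1.182016; cosh(ωT) = 1.783801, sinh(ωT) = 1.477141
x(T) = p + (x₀−p)·cosh(ωT) + (ẋ₀/ω)·sinh(ωT) ⇒ p·(1 − cosh) = x(T) − x₀·cosh − (ẋ₀/ω)·sinh
numerator   = 1.5175 − (0.4962)·1.783801 − (2.0368/3.6938)·1.477141 = -0.182133
denominator = 1 − 1.783801 = -0.783801
p = -0.182133 / -0.783801 = 0.2324

p = 0.2324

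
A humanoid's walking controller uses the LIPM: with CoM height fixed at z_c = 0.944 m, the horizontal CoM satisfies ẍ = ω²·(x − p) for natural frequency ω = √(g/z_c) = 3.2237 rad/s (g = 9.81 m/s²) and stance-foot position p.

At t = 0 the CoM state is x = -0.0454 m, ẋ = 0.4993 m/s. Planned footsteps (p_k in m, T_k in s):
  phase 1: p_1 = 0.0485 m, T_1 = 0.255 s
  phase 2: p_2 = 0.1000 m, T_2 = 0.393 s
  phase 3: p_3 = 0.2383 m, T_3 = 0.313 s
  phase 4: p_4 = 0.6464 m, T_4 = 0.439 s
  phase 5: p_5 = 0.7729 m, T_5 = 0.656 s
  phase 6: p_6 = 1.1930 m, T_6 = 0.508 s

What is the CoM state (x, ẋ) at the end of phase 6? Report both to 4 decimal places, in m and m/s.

x = 2.8210, ẋ = 5.5297

phase 1: p=0.0485, T=0.255, ωT=0.822044, cosh=1.357338, sinh=0.917806; start (x,ẋ)=(-0.045400, 0.499300) → end (x,ẋ)=(0.063199, 0.399894)
phase 2: p=0.1000, T=0.393, ωT=1.266914, cosh=1.915790, sinh=1.634091; start (x,ẋ)=(0.063199, 0.399894) → end (x,ẋ)=(0.232204, 0.572255)
phase 3: p=0.2383, T=0.313, ωT=1.009018, cosh=1.553742, sinh=1.189165; start (x,ẋ)=(0.232204, 0.572255) → end (x,ẋ)=(0.439923, 0.865768)
phase 4: p=0.6464, T=0.439, ωT=1.415204, cosh=2.180102, sinh=1.937226; start (x,ẋ)=(0.439923, 0.865768) → end (x,ẋ)=(0.716527, 0.598006)
phase 5: p=0.7729, T=0.656, ωT=2.114747, cosh=4.204077, sinh=4.083413; start (x,ẋ)=(0.716527, 0.598006) → end (x,ẋ)=(1.293388, 1.771984)
phase 6: p=1.1930, T=0.508, ωT=1.637640, cosh=2.668727, sinh=2.474289; start (x,ẋ)=(1.293388, 1.771984) → end (x,ẋ)=(2.820962, 5.529677)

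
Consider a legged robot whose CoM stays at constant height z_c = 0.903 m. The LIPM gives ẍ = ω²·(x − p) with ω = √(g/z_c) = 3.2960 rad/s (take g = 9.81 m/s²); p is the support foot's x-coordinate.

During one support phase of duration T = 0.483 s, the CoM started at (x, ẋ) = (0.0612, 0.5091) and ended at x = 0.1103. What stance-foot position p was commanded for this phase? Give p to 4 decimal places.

p = 0.2631

ωT = 3.2960·0.483 = 1.591968; cosh(ωT) = 2.558467, sinh(ωT) = 2.354942
x(T) = p + (x₀−p)·cosh(ωT) + (ẋ₀/ω)·sinh(ωT) ⇒ p·(1 − cosh) = x(T) − x₀·cosh − (ẋ₀/ω)·sinh
numerator   = 0.1103 − (0.0612)·2.558467 − (0.5091/3.2960)·2.354942 = -0.410022
denominator = 1 − 2.558467 = -1.558467
p = -0.410022 / -1.558467 = 0.2631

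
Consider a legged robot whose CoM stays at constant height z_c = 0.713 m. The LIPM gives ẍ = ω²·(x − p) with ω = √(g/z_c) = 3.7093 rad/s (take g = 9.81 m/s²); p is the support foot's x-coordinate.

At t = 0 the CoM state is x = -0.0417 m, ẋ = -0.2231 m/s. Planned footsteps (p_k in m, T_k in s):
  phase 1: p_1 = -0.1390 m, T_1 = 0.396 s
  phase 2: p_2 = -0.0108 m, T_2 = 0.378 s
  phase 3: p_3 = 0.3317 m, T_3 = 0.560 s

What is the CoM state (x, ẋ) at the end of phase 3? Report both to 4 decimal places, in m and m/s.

x = -0.5195, ẋ = -2.9876

phase 1: p=-0.1390, T=0.396, ωT=1.468883, cosh=2.287281, sinh=2.057098; start (x,ẋ)=(-0.041700, -0.223100) → end (x,ẋ)=(-0.040174, 0.232145)
phase 2: p=-0.0108, T=0.378, ωT=1.402115, cosh=2.154932, sinh=1.908856; start (x,ẋ)=(-0.040174, 0.232145) → end (x,ẋ)=(0.045366, 0.292273)
phase 3: p=0.3317, T=0.560, ωT=2.077208, cosh=4.053716, sinh=3.928436; start (x,ẋ)=(0.045366, 0.292273) → end (x,ẋ)=(-0.519477, -2.987597)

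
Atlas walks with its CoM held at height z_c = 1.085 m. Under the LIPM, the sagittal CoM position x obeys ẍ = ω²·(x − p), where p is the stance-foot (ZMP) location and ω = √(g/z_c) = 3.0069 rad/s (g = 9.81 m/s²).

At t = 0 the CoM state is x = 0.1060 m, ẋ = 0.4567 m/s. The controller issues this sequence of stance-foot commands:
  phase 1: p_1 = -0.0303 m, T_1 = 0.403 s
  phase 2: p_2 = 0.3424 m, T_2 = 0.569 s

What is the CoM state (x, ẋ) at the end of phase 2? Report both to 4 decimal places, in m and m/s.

phase 1: p=-0.0303, T=0.403, ωT=1.211781, cosh=1.828564, sinh=1.530897; start (x,ẋ)=(0.106000, 0.456700) → end (x,ẋ)=(0.451452, 1.462529)
phase 2: p=0.3424, T=0.569, ωT=1.710926, cosh=2.857391, sinh=2.676693; start (x,ẋ)=(0.451452, 1.462529) → end (x,ẋ)=(1.955924, 5.056729)

x = 1.9559, ẋ = 5.0567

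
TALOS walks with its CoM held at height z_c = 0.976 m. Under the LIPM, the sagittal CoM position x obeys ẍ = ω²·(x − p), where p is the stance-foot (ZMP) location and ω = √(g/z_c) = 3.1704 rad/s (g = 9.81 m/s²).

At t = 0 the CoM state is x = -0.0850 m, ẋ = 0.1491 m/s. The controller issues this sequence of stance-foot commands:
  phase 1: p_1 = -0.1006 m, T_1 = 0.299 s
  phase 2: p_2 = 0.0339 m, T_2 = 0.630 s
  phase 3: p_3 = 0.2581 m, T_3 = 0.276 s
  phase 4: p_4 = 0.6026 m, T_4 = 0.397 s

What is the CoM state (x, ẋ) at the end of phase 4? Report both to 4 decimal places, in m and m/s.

x = -0.1704, ẋ = -2.0487

phase 1: p=-0.1006, T=0.299, ωT=0.947950, cosh=1.483974, sinh=1.096439; start (x,ẋ)=(-0.085000, 0.149100) → end (x,ẋ)=(-0.025886, 0.275488)
phase 2: p=0.0339, T=0.630, ωT=1.997352, cosh=3.752605, sinh=3.616911; start (x,ẋ)=(-0.025886, 0.275488) → end (x,ẋ)=(0.123835, 0.348232)
phase 3: p=0.2581, T=0.276, ωT=0.875030, cosh=1.407899, sinh=0.991049; start (x,ẋ)=(0.123835, 0.348232) → end (x,ẋ)=(0.177924, 0.068412)
phase 4: p=0.6026, T=0.397, ωT=1.258649, cosh=1.902349, sinh=1.618312; start (x,ẋ)=(0.177924, 0.068412) → end (x,ẋ)=(-0.170362, -2.048740)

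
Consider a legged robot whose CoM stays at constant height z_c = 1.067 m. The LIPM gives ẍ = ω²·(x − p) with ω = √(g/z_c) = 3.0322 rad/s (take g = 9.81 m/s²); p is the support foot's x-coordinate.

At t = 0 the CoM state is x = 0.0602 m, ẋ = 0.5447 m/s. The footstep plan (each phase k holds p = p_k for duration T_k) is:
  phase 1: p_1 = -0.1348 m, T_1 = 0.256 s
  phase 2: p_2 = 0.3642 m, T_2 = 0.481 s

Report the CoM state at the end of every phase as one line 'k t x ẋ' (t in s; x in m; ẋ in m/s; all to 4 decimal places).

phase 1: p=-0.1348, T=0.256, ωT=0.776243, cosh=1.316712, sinh=0.856580; start (x,ẋ)=(0.060200, 0.544700) → end (x,ẋ)=(0.275834, 1.223691)
phase 2: p=0.3642, T=0.481, ωT=1.458488, cosh=2.266021, sinh=2.033434; start (x,ẋ)=(0.275834, 1.223691) → end (x,ẋ)=(0.984583, 2.228063)

1 0.2560 0.2758 1.2237
2 0.7370 0.9846 2.2281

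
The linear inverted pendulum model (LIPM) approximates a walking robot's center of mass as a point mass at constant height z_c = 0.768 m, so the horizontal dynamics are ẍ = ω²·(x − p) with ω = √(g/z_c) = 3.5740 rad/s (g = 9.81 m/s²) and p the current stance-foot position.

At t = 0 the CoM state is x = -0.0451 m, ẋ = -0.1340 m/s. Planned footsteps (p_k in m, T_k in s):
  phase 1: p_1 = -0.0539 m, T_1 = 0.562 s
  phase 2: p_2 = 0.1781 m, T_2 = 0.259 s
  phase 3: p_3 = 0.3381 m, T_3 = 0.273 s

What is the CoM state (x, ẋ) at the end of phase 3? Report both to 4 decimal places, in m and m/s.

phase 1: p=-0.0539, T=0.562, ωT=2.008588, cosh=3.793482, sinh=3.659304; start (x,ẋ)=(-0.045100, -0.134000) → end (x,ẋ)=(-0.157716, -0.393237)
phase 2: p=0.1781, T=0.259, ωT=0.925666, cosh=1.459908, sinh=1.063640; start (x,ẋ)=(-0.157716, -0.393237) → end (x,ẋ)=(-0.429189, -1.850677)
phase 3: p=0.3381, T=0.273, ωT=0.975702, cosh=1.514978, sinh=1.138051; start (x,ẋ)=(-0.429189, -1.850677) → end (x,ẋ)=(-1.413628, -5.924602)

x = -1.4136, ẋ = -5.9246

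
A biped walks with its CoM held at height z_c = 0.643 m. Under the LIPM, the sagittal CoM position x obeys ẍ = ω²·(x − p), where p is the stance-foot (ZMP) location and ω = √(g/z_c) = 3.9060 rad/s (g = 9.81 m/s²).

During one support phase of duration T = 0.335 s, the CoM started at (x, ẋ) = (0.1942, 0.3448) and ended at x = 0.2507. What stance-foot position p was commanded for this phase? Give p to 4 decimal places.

p = 0.2905

ωT = 3.9060·0.335 = 1.308510; cosh(ωT) = 1.985439, sinh(ωT) = 1.715217
x(T) = p + (x₀−p)·cosh(ωT) + (ẋ₀/ω)·sinh(ωT) ⇒ p·(1 − cosh) = x(T) − x₀·cosh − (ẋ₀/ω)·sinh
numerator   = 0.2507 − (0.1942)·1.985439 − (0.3448/3.9060)·1.715217 = -0.286282
denominator = 1 − 1.985439 = -0.985439
p = -0.286282 / -0.985439 = 0.2905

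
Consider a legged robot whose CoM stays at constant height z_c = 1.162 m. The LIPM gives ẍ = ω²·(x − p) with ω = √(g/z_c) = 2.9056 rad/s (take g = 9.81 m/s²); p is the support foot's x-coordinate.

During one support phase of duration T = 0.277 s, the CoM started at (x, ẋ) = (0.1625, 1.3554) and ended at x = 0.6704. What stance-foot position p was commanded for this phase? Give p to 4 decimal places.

p = -0.1026

ωT = 2.9056·0.277 = 0.804851; cosh(ωT) = 1.341759, sinh(ωT) = 0.894605
x(T) = p + (x₀−p)·cosh(ωT) + (ẋ₀/ω)·sinh(ωT) ⇒ p·(1 − cosh) = x(T) − x₀·cosh − (ẋ₀/ω)·sinh
numerator   = 0.6704 − (0.1625)·1.341759 − (1.3554/2.9056)·0.894605 = 0.035050
denominator = 1 − 1.341759 = -0.341759
p = 0.035050 / -0.341759 = -0.1026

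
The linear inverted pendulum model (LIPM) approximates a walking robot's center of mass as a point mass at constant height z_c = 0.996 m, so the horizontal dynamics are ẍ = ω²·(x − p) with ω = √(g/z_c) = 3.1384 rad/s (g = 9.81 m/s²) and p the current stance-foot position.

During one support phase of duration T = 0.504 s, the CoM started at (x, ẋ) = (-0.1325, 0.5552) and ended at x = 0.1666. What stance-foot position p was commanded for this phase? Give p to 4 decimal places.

p = -0.0589

ωT = 3.1384·0.504 = 1.581754; cosh(ωT) = 2.534546, sinh(ωT) = 2.328931
x(T) = p + (x₀−p)·cosh(ωT) + (ẋ₀/ω)·sinh(ωT) ⇒ p·(1 − cosh) = x(T) − x₀·cosh − (ẋ₀/ω)·sinh
numerator   = 0.1666 − (-0.1325)·2.534546 − (0.5552/3.1384)·2.328931 = 0.090427
denominator = 1 − 2.534546 = -1.534546
p = 0.090427 / -1.534546 = -0.0589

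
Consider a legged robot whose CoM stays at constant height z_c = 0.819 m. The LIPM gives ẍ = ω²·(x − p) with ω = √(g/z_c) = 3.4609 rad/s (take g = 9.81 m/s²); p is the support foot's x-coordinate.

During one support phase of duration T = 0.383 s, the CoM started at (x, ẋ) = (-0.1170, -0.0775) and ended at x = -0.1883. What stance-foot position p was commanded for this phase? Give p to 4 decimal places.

ωT = 3.4609·0.383 = 1.325525; cosh(ωT) = 2.014912, sinh(ωT) = 1.749248
x(T) = p + (x₀−p)·cosh(ωT) + (ẋ₀/ω)·sinh(ωT) ⇒ p·(1 − cosh) = x(T) − x₀·cosh − (ẋ₀/ω)·sinh
numerator   = -0.1883 − (-0.1170)·2.014912 − (-0.0775/3.4609)·1.749248 = 0.086616
denominator = 1 − 2.014912 = -1.014912
p = 0.086616 / -1.014912 = -0.0853

p = -0.0853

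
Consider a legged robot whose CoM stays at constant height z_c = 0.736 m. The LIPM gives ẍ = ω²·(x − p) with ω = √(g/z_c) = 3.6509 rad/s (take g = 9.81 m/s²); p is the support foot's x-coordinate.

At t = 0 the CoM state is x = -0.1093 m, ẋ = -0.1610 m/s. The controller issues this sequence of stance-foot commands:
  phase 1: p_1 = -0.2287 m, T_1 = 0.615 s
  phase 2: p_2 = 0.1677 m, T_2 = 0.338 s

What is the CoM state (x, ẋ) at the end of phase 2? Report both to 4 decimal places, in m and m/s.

x = 0.6530, ẋ = 2.1747

phase 1: p=-0.2287, T=0.615, ωT=2.245303, cosh=4.774588, sinh=4.668693; start (x,ẋ)=(-0.109300, -0.161000) → end (x,ẋ)=(0.135502, 1.266456)
phase 2: p=0.1677, T=0.338, ωT=1.234004, cosh=1.863040, sinh=1.571916; start (x,ẋ)=(0.135502, 1.266456) → end (x,ẋ)=(0.652995, 2.174680)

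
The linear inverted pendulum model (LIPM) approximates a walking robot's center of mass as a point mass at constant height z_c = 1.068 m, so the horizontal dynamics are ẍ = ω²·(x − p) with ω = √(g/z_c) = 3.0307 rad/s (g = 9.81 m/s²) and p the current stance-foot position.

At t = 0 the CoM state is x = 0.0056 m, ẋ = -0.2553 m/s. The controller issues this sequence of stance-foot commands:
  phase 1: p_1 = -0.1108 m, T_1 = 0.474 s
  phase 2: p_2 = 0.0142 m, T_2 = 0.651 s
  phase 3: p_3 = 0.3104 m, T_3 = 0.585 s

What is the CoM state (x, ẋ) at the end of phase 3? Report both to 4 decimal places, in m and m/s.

phase 1: p=-0.1108, T=0.474, ωT=1.436552, cosh=2.221957, sinh=1.984210; start (x,ẋ)=(0.005600, -0.255300) → end (x,ẋ)=(-0.019310, 0.132711)
phase 2: p=0.0142, T=0.651, ωT=1.972986, cosh=3.665580, sinh=3.526538; start (x,ẋ)=(-0.019310, 0.132711) → end (x,ẋ)=(0.045790, 0.128312)
phase 3: p=0.3104, T=0.585, ωT=1.772959, cosh=3.029042, sinh=2.859212; start (x,ẋ)=(0.045790, 0.128312) → end (x,ẋ)=(-0.370064, -1.904296)

x = -0.3701, ẋ = -1.9043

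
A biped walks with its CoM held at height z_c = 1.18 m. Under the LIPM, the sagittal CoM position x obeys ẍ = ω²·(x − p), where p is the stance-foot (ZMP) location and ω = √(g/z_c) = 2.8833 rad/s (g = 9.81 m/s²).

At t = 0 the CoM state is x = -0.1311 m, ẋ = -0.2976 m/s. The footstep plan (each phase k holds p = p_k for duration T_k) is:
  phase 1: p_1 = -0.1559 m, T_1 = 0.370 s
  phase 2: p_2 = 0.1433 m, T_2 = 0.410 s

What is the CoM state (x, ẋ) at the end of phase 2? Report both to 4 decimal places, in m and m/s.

phase 1: p=-0.1559, T=0.370, ωT=1.066821, cosh=1.625113, sinh=1.281013; start (x,ẋ)=(-0.131100, -0.297600) → end (x,ẋ)=(-0.247817, -0.392034)
phase 2: p=0.1433, T=0.410, ωT=1.182153, cosh=1.784003, sinh=1.477385; start (x,ẋ)=(-0.247817, -0.392034) → end (x,ẋ)=(-0.755330, -2.365448)

x = -0.7553, ẋ = -2.3654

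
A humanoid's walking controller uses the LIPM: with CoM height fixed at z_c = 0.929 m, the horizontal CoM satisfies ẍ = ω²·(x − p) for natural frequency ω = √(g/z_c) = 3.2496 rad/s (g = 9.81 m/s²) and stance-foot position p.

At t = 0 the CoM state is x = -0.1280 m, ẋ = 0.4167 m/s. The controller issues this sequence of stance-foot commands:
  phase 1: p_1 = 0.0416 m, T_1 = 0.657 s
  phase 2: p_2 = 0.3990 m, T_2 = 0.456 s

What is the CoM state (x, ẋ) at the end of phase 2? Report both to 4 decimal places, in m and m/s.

x = -1.2019, ẋ = -4.9124

phase 1: p=0.0416, T=0.657, ωT=2.134987, cosh=4.287592, sinh=4.169346; start (x,ẋ)=(-0.128000, 0.416700) → end (x,ẋ)=(-0.150936, -0.511221)
phase 2: p=0.3990, T=0.456, ωT=1.481818, cosh=2.314081, sinh=2.086857; start (x,ẋ)=(-0.150936, -0.511221) → end (x,ẋ)=(-1.201896, -4.912367)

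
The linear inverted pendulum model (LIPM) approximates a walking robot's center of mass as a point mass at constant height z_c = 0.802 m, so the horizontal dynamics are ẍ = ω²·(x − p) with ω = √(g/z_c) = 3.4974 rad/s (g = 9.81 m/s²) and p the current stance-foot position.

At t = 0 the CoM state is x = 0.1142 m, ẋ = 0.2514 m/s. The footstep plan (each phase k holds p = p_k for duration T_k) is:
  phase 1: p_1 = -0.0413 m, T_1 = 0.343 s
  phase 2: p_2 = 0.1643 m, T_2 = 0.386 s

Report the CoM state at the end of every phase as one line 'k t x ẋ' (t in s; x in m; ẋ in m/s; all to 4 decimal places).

phase 1: p=-0.0413, T=0.343, ωT=1.199608, cosh=1.810064, sinh=1.508752; start (x,ẋ)=(0.114200, 0.251400) → end (x,ẋ)=(0.348617, 1.275578)
phase 2: p=0.1643, T=0.386, ωT=1.349996, cosh=2.058326, sinh=1.799085; start (x,ẋ)=(0.348617, 1.275578) → end (x,ẋ)=(1.199851, 3.785302)

1 0.3430 0.3486 1.2756
2 0.7290 1.1999 3.7853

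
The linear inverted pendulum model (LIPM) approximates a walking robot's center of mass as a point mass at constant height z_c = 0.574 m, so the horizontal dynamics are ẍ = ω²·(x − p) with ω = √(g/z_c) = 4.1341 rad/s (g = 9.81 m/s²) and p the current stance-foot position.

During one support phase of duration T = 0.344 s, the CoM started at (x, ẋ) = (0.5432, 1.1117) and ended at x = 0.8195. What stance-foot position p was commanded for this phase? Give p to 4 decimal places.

ωT = 4.1341·0.344 = 1.422130; cosh(ωT) = 2.193572, sinh(ωT) = 1.952372
x(T) = p + (x₀−p)·cosh(ωT) + (ẋ₀/ω)·sinh(ωT) ⇒ p·(1 − cosh) = x(T) − x₀·cosh − (ẋ₀/ω)·sinh
numerator   = 0.8195 − (0.5432)·2.193572 − (1.1117/4.1341)·1.952372 = -0.897060
denominator = 1 − 2.193572 = -1.193572
p = -0.897060 / -1.193572 = 0.7516

p = 0.7516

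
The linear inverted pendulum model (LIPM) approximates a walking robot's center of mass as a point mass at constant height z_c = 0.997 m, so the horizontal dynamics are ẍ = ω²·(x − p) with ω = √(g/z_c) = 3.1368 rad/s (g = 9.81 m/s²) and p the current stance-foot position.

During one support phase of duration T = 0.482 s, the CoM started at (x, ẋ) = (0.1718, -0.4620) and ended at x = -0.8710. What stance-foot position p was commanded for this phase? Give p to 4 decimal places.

ωT = 3.1368·0.482 = 1.511938; cosh(ωT) = 2.377996, sinh(ωT) = 2.157514
x(T) = p + (x₀−p)·cosh(ωT) + (ẋ₀/ω)·sinh(ωT) ⇒ p·(1 − cosh) = x(T) − x₀·cosh − (ẋ₀/ω)·sinh
numerator   = -0.8710 − (0.1718)·2.377996 − (-0.4620/3.1368)·2.157514 = -0.961773
denominator = 1 − 2.377996 = -1.377996
p = -0.961773 / -1.377996 = 0.6980

p = 0.6980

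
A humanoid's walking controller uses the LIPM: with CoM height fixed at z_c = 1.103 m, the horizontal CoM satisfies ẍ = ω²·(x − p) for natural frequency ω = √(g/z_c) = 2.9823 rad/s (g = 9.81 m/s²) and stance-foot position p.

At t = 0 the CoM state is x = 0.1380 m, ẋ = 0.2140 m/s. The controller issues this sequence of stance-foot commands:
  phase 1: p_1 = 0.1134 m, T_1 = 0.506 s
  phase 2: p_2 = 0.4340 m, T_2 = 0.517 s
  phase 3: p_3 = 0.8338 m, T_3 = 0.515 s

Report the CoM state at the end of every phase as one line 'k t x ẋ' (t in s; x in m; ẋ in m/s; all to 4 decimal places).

1 0.5060 0.3261 0.6653
2 1.0230 0.6677 0.9081
3 1.5380 1.1046 1.1097

phase 1: p=0.1134, T=0.506, ωT=1.509044, cosh=2.371763, sinh=2.150642; start (x,ẋ)=(0.138000, 0.214000) → end (x,ẋ)=(0.326068, 0.665338)
phase 2: p=0.4340, T=0.517, ωT=1.541849, cosh=2.443604, sinh=2.229619; start (x,ẋ)=(0.326068, 0.665338) → end (x,ẋ)=(0.667676, 0.908143)
phase 3: p=0.8338, T=0.515, ωT=1.535885, cosh=2.430349, sinh=2.215084; start (x,ẋ)=(0.667676, 0.908143) → end (x,ẋ)=(1.104578, 1.109682)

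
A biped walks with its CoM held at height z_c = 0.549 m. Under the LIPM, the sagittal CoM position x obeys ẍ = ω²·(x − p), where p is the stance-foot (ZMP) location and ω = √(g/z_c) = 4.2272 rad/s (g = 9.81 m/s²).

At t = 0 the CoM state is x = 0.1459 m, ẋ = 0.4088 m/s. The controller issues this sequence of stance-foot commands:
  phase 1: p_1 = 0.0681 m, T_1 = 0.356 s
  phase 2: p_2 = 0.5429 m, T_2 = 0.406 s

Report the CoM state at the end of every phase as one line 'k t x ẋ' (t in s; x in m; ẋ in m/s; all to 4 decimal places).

phase 1: p=0.0681, T=0.356, ωT=1.504883, cosh=2.362835, sinh=2.140792; start (x,ẋ)=(0.145900, 0.408800) → end (x,ẋ)=(0.458958, 1.669983)
phase 2: p=0.5429, T=0.406, ωT=1.716243, cosh=2.871664, sinh=2.691924; start (x,ẋ)=(0.458958, 1.669983) → end (x,ẋ)=(1.365309, 3.840431)

1 0.3560 0.4590 1.6700
2 0.7620 1.3653 3.8404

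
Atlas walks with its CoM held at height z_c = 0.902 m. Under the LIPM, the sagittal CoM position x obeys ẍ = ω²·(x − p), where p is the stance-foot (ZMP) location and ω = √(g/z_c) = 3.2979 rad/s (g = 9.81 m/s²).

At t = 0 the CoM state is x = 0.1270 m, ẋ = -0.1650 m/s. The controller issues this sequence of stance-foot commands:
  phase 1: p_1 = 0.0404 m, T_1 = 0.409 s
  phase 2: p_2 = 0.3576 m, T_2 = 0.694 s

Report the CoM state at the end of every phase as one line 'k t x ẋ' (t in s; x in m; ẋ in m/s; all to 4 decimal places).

1 0.4090 0.1286 0.1739
2 1.1030 -0.5261 -2.8201

phase 1: p=0.0404, T=0.409, ωT=1.348841, cosh=2.056249, sinh=1.796708; start (x,ẋ)=(0.127000, -0.165000) → end (x,ẋ)=(0.128579, 0.173855)
phase 2: p=0.3576, T=0.694, ωT=2.288743, cosh=4.981961, sinh=4.880567; start (x,ẋ)=(0.128579, 0.173855) → end (x,ẋ)=(-0.526087, -2.820102)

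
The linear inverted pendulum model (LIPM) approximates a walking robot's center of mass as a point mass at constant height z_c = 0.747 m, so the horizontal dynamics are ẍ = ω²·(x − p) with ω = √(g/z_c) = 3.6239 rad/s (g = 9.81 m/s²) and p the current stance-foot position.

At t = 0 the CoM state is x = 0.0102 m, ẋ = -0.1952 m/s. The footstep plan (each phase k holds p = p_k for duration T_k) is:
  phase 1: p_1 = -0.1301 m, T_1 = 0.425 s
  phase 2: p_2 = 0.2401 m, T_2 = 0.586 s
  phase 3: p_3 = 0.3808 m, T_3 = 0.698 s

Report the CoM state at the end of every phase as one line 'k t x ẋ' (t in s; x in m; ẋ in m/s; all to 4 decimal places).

1 0.4250 0.0923 0.6553
2 1.0110 0.3586 0.5719
3 1.7090 1.2245 3.1095

phase 1: p=-0.1301, T=0.425, ωT=1.540157, cosh=2.439836, sinh=2.225489; start (x,ẋ)=(0.010200, -0.195200) → end (x,ẋ)=(0.092334, 0.655256)
phase 2: p=0.2401, T=0.586, ωT=2.123605, cosh=4.240414, sinh=4.120815; start (x,ẋ)=(0.092334, 0.655256) → end (x,ẋ)=(0.358617, 0.571905)
phase 3: p=0.3808, T=0.698, ωT=2.529482, cosh=6.313354, sinh=6.233654; start (x,ẋ)=(0.358617, 0.571905) → end (x,ẋ)=(1.224511, 3.109512)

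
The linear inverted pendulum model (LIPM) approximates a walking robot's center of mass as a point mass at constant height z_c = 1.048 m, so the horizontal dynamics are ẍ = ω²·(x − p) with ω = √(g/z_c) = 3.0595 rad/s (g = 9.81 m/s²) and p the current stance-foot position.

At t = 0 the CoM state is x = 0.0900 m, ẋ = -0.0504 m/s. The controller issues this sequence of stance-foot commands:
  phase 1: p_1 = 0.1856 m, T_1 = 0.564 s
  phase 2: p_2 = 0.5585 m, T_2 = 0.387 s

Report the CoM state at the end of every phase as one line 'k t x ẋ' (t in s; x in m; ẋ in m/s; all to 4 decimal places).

phase 1: p=0.1856, T=0.564, ωT=1.725558, cosh=2.896864, sinh=2.718790; start (x,ẋ)=(0.090000, -0.050400) → end (x,ẋ)=(-0.136128, -0.941216)
phase 2: p=0.5585, T=0.387, ωT=1.184027, cosh=1.786774, sinh=1.480730; start (x,ẋ)=(-0.136128, -0.941216) → end (x,ẋ)=(-1.138170, -4.828607)

1 0.5640 -0.1361 -0.9412
2 0.9510 -1.1382 -4.8286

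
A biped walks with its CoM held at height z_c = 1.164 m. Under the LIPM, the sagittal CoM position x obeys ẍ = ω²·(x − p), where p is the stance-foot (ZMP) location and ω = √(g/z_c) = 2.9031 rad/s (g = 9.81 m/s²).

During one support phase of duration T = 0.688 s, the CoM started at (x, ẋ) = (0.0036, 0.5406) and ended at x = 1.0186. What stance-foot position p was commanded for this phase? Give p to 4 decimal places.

p = -0.1205

ωT = 2.9031·0.688 = 1.997333; cosh(ωT) = 3.752535, sinh(ωT) = 3.616839
x(T) = p + (x₀−p)·cosh(ωT) + (ẋ₀/ω)·sinh(ωT) ⇒ p·(1 − cosh) = x(T) − x₀·cosh − (ẋ₀/ω)·sinh
numerator   = 1.0186 − (0.0036)·3.752535 − (0.5406/2.9031)·3.616839 = 0.331582
denominator = 1 − 3.752535 = -2.752535
p = 0.331582 / -2.752535 = -0.1205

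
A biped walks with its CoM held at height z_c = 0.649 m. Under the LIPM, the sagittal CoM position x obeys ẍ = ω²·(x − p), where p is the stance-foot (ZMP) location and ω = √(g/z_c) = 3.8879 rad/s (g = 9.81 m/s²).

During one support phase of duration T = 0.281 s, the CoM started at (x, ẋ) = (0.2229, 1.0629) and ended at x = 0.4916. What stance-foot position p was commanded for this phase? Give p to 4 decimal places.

p = 0.3642

ωT = 3.8879·0.281 = 1.092500; cosh(ωT) = 1.658548, sinh(ωT) = 1.323171
x(T) = p + (x₀−p)·cosh(ωT) + (ẋ₀/ω)·sinh(ωT) ⇒ p·(1 − cosh) = x(T) − x₀·cosh − (ẋ₀/ω)·sinh
numerator   = 0.4916 − (0.2229)·1.658548 − (1.0629/3.8879)·1.323171 = -0.239828
denominator = 1 − 1.658548 = -0.658548
p = -0.239828 / -0.658548 = 0.3642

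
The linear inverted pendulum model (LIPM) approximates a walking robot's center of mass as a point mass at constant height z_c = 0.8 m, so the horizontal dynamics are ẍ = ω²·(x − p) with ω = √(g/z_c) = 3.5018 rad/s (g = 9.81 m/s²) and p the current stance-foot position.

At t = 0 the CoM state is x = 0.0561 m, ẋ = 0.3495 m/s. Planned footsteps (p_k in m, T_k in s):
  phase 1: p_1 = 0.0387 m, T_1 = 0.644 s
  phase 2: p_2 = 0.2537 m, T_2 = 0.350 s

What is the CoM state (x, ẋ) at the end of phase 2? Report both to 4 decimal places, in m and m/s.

x = 1.7584, ẋ = 5.4992

phase 1: p=0.0387, T=0.644, ωT=2.255159, cosh=4.820834, sinh=4.715977; start (x,ẋ)=(0.056100, 0.349500) → end (x,ẋ)=(0.593264, 1.972232)
phase 2: p=0.2537, T=0.350, ωT=1.225630, cosh=1.849942, sinh=1.556369; start (x,ẋ)=(0.593264, 1.972232) → end (x,ẋ)=(1.758430, 5.499174)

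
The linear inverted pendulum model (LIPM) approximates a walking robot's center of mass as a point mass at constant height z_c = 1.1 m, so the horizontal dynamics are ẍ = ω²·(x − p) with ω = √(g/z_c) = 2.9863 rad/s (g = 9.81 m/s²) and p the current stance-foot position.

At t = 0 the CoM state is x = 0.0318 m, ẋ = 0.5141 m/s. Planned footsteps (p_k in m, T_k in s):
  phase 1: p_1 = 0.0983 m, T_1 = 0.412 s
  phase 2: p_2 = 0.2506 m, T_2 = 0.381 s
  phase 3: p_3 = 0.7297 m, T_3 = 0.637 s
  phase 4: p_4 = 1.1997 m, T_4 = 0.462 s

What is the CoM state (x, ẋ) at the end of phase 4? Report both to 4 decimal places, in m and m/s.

phase 1: p=0.0983, T=0.412, ωT=1.230356, cosh=1.857317, sinh=1.565129; start (x,ẋ)=(0.031800, 0.514100) → end (x,ẋ)=(0.244230, 0.644030)
phase 2: p=0.2506, T=0.381, ωT=1.137780, cosh=1.720183, sinh=1.399653; start (x,ẋ)=(0.244230, 0.644030) → end (x,ẋ)=(0.541493, 1.081222)
phase 3: p=0.7297, T=0.637, ωT=1.902273, cosh=3.425169, sinh=3.275940; start (x,ẋ)=(0.541493, 1.081222) → end (x,ẋ)=(1.271149, 1.862153)
phase 4: p=1.1997, T=0.462, ωT=1.379671, cosh=2.112627, sinh=1.860966; start (x,ẋ)=(1.271149, 1.862153) → end (x,ẋ)=(2.511079, 4.331106)

x = 2.5111, ẋ = 4.3311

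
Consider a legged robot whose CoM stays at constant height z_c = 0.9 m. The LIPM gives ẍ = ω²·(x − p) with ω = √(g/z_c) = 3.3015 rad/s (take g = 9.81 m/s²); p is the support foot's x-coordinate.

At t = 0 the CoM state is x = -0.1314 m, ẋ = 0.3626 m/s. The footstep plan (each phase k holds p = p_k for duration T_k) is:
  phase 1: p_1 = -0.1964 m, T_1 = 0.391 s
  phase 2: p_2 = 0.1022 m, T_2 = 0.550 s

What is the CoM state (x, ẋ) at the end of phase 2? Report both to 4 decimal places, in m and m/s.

phase 1: p=-0.1964, T=0.391, ωT=1.290887, cosh=1.955518, sinh=1.680491; start (x,ẋ)=(-0.131400, 0.362600) → end (x,ẋ)=(0.115275, 1.069700)
phase 2: p=0.1022, T=0.550, ωT=1.815825, cosh=3.154424, sinh=2.991721; start (x,ẋ)=(0.115275, 1.069700) → end (x,ẋ)=(1.112774, 3.503431)

x = 1.1128, ẋ = 3.5034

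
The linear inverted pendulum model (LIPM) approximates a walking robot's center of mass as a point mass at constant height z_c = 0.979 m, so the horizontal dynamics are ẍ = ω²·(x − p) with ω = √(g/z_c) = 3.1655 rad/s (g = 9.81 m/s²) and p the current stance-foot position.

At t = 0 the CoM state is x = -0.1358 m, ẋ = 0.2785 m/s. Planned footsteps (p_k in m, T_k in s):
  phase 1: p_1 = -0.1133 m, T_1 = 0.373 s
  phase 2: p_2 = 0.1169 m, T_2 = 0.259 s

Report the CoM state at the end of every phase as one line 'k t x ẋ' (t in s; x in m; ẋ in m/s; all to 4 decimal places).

1 0.3730 -0.0236 0.3912
2 0.6320 0.0395 0.1232

phase 1: p=-0.1133, T=0.373, ωT=1.180732, cosh=1.781905, sinh=1.474851; start (x,ẋ)=(-0.135800, 0.278500) → end (x,ẋ)=(-0.023636, 0.391216)
phase 2: p=0.1169, T=0.259, ωT=0.819865, cosh=1.355342, sinh=0.914850; start (x,ẋ)=(-0.023636, 0.391216) → end (x,ẋ)=(0.039490, 0.123246)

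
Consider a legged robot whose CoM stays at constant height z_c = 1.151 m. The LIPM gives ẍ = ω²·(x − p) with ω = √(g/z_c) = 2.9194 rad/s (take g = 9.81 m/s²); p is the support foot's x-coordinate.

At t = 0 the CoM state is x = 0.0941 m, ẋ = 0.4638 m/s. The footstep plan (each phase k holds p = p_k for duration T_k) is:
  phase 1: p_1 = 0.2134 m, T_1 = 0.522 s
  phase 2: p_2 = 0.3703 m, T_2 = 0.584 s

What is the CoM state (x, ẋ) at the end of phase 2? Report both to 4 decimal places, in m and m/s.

phase 1: p=0.2134, T=0.522, ωT=1.523927, cosh=2.404035, sinh=2.186180; start (x,ẋ)=(0.094100, 0.463800) → end (x,ẋ)=(0.273913, 0.353579)
phase 2: p=0.3703, T=0.584, ωT=1.704930, cosh=2.841392, sinh=2.659607; start (x,ẋ)=(0.273913, 0.353579) → end (x,ẋ)=(0.418542, 0.256266)

x = 0.4185, ẋ = 0.2563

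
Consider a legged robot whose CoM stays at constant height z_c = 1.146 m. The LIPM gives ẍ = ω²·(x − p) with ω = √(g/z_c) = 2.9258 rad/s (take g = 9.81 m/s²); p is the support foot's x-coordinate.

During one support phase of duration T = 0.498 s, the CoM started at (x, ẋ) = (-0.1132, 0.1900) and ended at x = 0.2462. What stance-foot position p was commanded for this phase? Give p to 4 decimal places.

ωT = 2.9258·0.498 = 1.457048; cosh(ωT) = 2.263096, sinh(ωT) = 2.030173
x(T) = p + (x₀−p)·cosh(ωT) + (ẋ₀/ω)·sinh(ωT) ⇒ p·(1 − cosh) = x(T) − x₀·cosh − (ẋ₀/ω)·sinh
numerator   = 0.2462 − (-0.1132)·2.263096 − (0.1900/2.9258)·2.030173 = 0.370544
denominator = 1 − 2.263096 = -1.263096
p = 0.370544 / -1.263096 = -0.2934

p = -0.2934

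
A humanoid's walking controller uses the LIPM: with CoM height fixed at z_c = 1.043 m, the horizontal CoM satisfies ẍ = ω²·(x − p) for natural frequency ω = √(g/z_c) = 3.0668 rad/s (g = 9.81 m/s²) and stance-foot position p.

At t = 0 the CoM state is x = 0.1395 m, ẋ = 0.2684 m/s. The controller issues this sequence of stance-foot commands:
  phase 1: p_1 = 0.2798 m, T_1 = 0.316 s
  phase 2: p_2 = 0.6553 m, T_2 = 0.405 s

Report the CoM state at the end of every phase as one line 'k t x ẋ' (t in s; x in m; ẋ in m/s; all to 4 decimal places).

1 0.3160 0.1670 -0.0808
2 0.7210 -0.3024 -2.5279

phase 1: p=0.2798, T=0.316, ωT=0.969109, cosh=1.507508, sinh=1.128087; start (x,ẋ)=(0.139500, 0.268400) → end (x,ẋ)=(0.167024, -0.080769)
phase 2: p=0.6553, T=0.405, ωT=1.242054, cosh=1.875755, sinh=1.586964; start (x,ẋ)=(0.167024, -0.080769) → end (x,ẋ)=(-0.302380, -2.527892)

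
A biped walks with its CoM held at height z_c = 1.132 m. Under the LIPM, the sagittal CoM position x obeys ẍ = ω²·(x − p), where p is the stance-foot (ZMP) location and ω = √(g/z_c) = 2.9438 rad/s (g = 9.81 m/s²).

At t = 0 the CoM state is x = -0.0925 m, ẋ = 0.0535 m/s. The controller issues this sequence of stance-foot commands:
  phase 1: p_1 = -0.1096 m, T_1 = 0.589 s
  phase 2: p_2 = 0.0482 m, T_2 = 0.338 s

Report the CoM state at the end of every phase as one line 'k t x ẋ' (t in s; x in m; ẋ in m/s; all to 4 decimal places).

phase 1: p=-0.1096, T=0.589, ωT=1.733898, cosh=2.919640, sinh=2.743045; start (x,ẋ)=(-0.092500, 0.053500) → end (x,ẋ)=(-0.009823, 0.294283)
phase 2: p=0.0482, T=0.338, ωT=0.995004, cosh=1.537229, sinh=1.167507; start (x,ẋ)=(-0.009823, 0.294283) → end (x,ẋ)=(0.075718, 0.252962)

1 0.5890 -0.0098 0.2943
2 0.9270 0.0757 0.2530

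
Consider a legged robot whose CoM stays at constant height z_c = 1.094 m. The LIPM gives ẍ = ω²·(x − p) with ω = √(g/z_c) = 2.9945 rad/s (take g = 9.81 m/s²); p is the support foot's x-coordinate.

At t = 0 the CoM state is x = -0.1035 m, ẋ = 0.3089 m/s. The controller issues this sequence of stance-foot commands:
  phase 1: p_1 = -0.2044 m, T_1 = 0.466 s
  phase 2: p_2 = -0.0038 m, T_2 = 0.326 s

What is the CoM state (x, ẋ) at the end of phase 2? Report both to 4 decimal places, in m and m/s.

phase 1: p=-0.2044, T=0.466, ωT=1.395437, cosh=2.142231, sinh=1.894507; start (x,ẋ)=(-0.103500, 0.308900) → end (x,ẋ)=(0.207180, 1.234151)
phase 2: p=-0.0038, T=0.326, ωT=0.976207, cosh=1.515553, sinh=1.138816; start (x,ẋ)=(0.207180, 1.234151) → end (x,ẋ)=(0.785303, 2.589904)

x = 0.7853, ẋ = 2.5899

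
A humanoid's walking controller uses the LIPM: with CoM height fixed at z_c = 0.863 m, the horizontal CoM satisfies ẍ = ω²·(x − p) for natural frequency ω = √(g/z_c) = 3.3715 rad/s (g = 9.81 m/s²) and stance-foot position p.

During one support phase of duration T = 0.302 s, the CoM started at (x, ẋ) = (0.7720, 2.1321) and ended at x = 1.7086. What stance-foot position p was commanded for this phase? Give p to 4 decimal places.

p = 0.4612

ωT = 3.3715·0.302 = 1.018193; cosh(ωT) = 1.564718, sinh(ωT) = 1.203471
x(T) = p + (x₀−p)·cosh(ωT) + (ẋ₀/ω)·sinh(ωT) ⇒ p·(1 − cosh) = x(T) − x₀·cosh − (ẋ₀/ω)·sinh
numerator   = 1.7086 − (0.7720)·1.564718 − (2.1321/3.3715)·1.203471 = -0.260424
denominator = 1 − 1.564718 = -0.564718
p = -0.260424 / -0.564718 = 0.4612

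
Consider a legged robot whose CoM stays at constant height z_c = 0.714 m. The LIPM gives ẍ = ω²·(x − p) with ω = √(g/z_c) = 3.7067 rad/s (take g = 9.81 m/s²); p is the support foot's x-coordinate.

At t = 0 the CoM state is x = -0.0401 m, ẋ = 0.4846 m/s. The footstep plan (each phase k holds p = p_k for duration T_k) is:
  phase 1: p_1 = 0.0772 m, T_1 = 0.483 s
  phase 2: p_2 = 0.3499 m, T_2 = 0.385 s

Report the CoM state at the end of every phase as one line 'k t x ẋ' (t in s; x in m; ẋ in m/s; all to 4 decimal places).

1 0.4830 0.0968 0.2259
2 0.8680 -0.0882 -1.3444

phase 1: p=0.0772, T=0.483, ωT=1.790336, cosh=3.079185, sinh=2.912281; start (x,ẋ)=(-0.040100, 0.484600) → end (x,ẋ)=(0.096752, 0.225925)
phase 2: p=0.3499, T=0.385, ωT=1.427080, cosh=2.203261, sinh=1.963252; start (x,ẋ)=(0.096752, 0.225925) → end (x,ẋ)=(-0.088189, -1.344431)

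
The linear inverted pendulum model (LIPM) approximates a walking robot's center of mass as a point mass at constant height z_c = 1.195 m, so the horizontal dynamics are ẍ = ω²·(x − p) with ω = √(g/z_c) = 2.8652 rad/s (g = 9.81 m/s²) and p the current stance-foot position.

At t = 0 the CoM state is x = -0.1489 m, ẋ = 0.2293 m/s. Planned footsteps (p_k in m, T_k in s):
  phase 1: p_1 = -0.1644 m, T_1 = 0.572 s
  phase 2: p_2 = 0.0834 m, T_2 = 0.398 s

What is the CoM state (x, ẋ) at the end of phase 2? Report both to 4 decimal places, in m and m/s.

phase 1: p=-0.1644, T=0.572, ωT=1.638894, cosh=2.671834, sinh=2.477639; start (x,ẋ)=(-0.148900, 0.229300) → end (x,ẋ)=(0.075297, 0.722685)
phase 2: p=0.0834, T=0.398, ωT=1.140350, cosh=1.723784, sinh=1.404077; start (x,ẋ)=(0.075297, 0.722685) → end (x,ẋ)=(0.423581, 1.213156)

x = 0.4236, ẋ = 1.2132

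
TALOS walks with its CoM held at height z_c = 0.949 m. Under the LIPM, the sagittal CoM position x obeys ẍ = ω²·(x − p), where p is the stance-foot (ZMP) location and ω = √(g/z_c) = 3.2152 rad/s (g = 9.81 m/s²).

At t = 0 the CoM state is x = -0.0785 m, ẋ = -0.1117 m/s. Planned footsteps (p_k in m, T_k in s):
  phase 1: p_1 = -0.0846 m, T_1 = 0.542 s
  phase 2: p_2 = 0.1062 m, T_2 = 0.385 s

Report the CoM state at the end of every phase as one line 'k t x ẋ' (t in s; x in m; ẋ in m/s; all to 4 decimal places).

phase 1: p=-0.0846, T=0.542, ωT=1.742638, cosh=2.943727, sinh=2.768669; start (x,ẋ)=(-0.078500, -0.111700) → end (x,ẋ)=(-0.162830, -0.274513)
phase 2: p=0.1062, T=0.385, ωT=1.237852, cosh=1.869103, sinh=1.579096; start (x,ẋ)=(-0.162830, -0.274513) → end (x,ẋ)=(-0.531468, -1.878989)

1 0.5420 -0.1628 -0.2745
2 0.9270 -0.5315 -1.8790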